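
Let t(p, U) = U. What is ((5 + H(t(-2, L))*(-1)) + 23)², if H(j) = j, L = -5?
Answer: 1089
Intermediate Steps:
((5 + H(t(-2, L))*(-1)) + 23)² = ((5 - 5*(-1)) + 23)² = ((5 + 5) + 23)² = (10 + 23)² = 33² = 1089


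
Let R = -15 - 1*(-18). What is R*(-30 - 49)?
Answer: -237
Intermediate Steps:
R = 3 (R = -15 + 18 = 3)
R*(-30 - 49) = 3*(-30 - 49) = 3*(-79) = -237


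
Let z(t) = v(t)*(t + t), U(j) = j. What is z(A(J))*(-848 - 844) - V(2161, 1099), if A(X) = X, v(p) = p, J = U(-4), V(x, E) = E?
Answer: -55243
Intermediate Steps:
J = -4
z(t) = 2*t**2 (z(t) = t*(t + t) = t*(2*t) = 2*t**2)
z(A(J))*(-848 - 844) - V(2161, 1099) = (2*(-4)**2)*(-848 - 844) - 1*1099 = (2*16)*(-1692) - 1099 = 32*(-1692) - 1099 = -54144 - 1099 = -55243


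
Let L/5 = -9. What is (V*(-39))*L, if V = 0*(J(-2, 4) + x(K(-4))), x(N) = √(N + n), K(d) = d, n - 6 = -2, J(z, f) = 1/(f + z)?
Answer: 0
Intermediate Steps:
L = -45 (L = 5*(-9) = -45)
n = 4 (n = 6 - 2 = 4)
x(N) = √(4 + N) (x(N) = √(N + 4) = √(4 + N))
V = 0 (V = 0*(1/(4 - 2) + √(4 - 4)) = 0*(1/2 + √0) = 0*(½ + 0) = 0*(½) = 0)
(V*(-39))*L = (0*(-39))*(-45) = 0*(-45) = 0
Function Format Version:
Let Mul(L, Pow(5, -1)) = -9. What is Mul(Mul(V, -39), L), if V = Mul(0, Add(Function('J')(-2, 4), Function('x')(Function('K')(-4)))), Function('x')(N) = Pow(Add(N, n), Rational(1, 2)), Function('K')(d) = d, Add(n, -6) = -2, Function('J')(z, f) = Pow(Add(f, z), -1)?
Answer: 0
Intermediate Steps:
L = -45 (L = Mul(5, -9) = -45)
n = 4 (n = Add(6, -2) = 4)
Function('x')(N) = Pow(Add(4, N), Rational(1, 2)) (Function('x')(N) = Pow(Add(N, 4), Rational(1, 2)) = Pow(Add(4, N), Rational(1, 2)))
V = 0 (V = Mul(0, Add(Pow(Add(4, -2), -1), Pow(Add(4, -4), Rational(1, 2)))) = Mul(0, Add(Pow(2, -1), Pow(0, Rational(1, 2)))) = Mul(0, Add(Rational(1, 2), 0)) = Mul(0, Rational(1, 2)) = 0)
Mul(Mul(V, -39), L) = Mul(Mul(0, -39), -45) = Mul(0, -45) = 0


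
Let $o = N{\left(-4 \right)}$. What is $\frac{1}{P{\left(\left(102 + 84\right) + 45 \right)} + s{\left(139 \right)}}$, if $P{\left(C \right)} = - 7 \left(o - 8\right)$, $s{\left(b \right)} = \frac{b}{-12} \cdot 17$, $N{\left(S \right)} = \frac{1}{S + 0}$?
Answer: $- \frac{6}{835} \approx -0.0071856$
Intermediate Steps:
$N{\left(S \right)} = \frac{1}{S}$
$o = - \frac{1}{4}$ ($o = \frac{1}{-4} = - \frac{1}{4} \approx -0.25$)
$s{\left(b \right)} = - \frac{17 b}{12}$ ($s{\left(b \right)} = b \left(- \frac{1}{12}\right) 17 = - \frac{b}{12} \cdot 17 = - \frac{17 b}{12}$)
$P{\left(C \right)} = \frac{231}{4}$ ($P{\left(C \right)} = - 7 \left(- \frac{1}{4} - 8\right) = \left(-7\right) \left(- \frac{33}{4}\right) = \frac{231}{4}$)
$\frac{1}{P{\left(\left(102 + 84\right) + 45 \right)} + s{\left(139 \right)}} = \frac{1}{\frac{231}{4} - \frac{2363}{12}} = \frac{1}{- \frac{835}{6}} = - \frac{6}{835}$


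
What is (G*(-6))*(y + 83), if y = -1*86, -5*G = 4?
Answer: -72/5 ≈ -14.400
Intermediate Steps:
G = -⅘ (G = -⅕*4 = -⅘ ≈ -0.80000)
y = -86
(G*(-6))*(y + 83) = (-⅘*(-6))*(-86 + 83) = (24/5)*(-3) = -72/5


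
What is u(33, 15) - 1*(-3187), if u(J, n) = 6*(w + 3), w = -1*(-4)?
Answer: 3229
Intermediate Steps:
w = 4
u(J, n) = 42 (u(J, n) = 6*(4 + 3) = 6*7 = 42)
u(33, 15) - 1*(-3187) = 42 - 1*(-3187) = 42 + 3187 = 3229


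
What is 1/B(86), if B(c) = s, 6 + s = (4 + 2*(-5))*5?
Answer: -1/36 ≈ -0.027778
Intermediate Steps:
s = -36 (s = -6 + (4 + 2*(-5))*5 = -6 + (4 - 10)*5 = -6 - 6*5 = -6 - 30 = -36)
B(c) = -36
1/B(86) = 1/(-36) = -1/36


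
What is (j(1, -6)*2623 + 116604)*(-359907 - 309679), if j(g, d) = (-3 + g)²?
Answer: -85101702256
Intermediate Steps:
(j(1, -6)*2623 + 116604)*(-359907 - 309679) = ((-3 + 1)²*2623 + 116604)*(-359907 - 309679) = ((-2)²*2623 + 116604)*(-669586) = (4*2623 + 116604)*(-669586) = (10492 + 116604)*(-669586) = 127096*(-669586) = -85101702256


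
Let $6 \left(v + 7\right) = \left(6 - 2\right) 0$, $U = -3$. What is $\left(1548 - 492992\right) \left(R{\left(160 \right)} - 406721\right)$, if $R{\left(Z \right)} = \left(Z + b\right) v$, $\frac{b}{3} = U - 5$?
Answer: $200348449812$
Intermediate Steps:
$v = -7$ ($v = -7 + \frac{\left(6 - 2\right) 0}{6} = -7 + \frac{4 \cdot 0}{6} = -7 + \frac{1}{6} \cdot 0 = -7 + 0 = -7$)
$b = -24$ ($b = 3 \left(-3 - 5\right) = 3 \left(-8\right) = -24$)
$R{\left(Z \right)} = 168 - 7 Z$ ($R{\left(Z \right)} = \left(Z - 24\right) \left(-7\right) = \left(-24 + Z\right) \left(-7\right) = 168 - 7 Z$)
$\left(1548 - 492992\right) \left(R{\left(160 \right)} - 406721\right) = \left(1548 - 492992\right) \left(\left(168 - 1120\right) - 406721\right) = - 491444 \left(\left(168 - 1120\right) - 406721\right) = - 491444 \left(-952 - 406721\right) = \left(-491444\right) \left(-407673\right) = 200348449812$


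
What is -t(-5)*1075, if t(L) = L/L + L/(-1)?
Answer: -6450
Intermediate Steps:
t(L) = 1 - L (t(L) = 1 + L*(-1) = 1 - L)
-t(-5)*1075 = -(1 - 1*(-5))*1075 = -(1 + 5)*1075 = -1*6*1075 = -6*1075 = -6450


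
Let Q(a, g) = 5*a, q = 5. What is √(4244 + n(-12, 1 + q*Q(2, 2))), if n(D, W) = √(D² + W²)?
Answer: √(4244 + 3*√305) ≈ 65.547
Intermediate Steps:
√(4244 + n(-12, 1 + q*Q(2, 2))) = √(4244 + √((-12)² + (1 + 5*(5*2))²)) = √(4244 + √(144 + (1 + 5*10)²)) = √(4244 + √(144 + (1 + 50)²)) = √(4244 + √(144 + 51²)) = √(4244 + √(144 + 2601)) = √(4244 + √2745) = √(4244 + 3*√305)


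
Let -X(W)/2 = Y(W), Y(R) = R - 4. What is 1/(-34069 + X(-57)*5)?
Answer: -1/33459 ≈ -2.9887e-5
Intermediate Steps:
Y(R) = -4 + R
X(W) = 8 - 2*W (X(W) = -2*(-4 + W) = 8 - 2*W)
1/(-34069 + X(-57)*5) = 1/(-34069 + (8 - 2*(-57))*5) = 1/(-34069 + (8 + 114)*5) = 1/(-34069 + 122*5) = 1/(-34069 + 610) = 1/(-33459) = -1/33459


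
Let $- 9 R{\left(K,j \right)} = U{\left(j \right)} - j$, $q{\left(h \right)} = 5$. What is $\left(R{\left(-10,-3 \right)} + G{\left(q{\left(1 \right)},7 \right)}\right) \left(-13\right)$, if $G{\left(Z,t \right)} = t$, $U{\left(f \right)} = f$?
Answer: $-91$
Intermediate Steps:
$R{\left(K,j \right)} = 0$ ($R{\left(K,j \right)} = - \frac{j - j}{9} = \left(- \frac{1}{9}\right) 0 = 0$)
$\left(R{\left(-10,-3 \right)} + G{\left(q{\left(1 \right)},7 \right)}\right) \left(-13\right) = \left(0 + 7\right) \left(-13\right) = 7 \left(-13\right) = -91$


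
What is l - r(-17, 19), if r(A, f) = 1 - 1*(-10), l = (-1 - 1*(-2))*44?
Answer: 33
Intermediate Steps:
l = 44 (l = (-1 + 2)*44 = 1*44 = 44)
r(A, f) = 11 (r(A, f) = 1 + 10 = 11)
l - r(-17, 19) = 44 - 1*11 = 44 - 11 = 33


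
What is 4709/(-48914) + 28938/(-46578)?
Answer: -38924027/54245626 ≈ -0.71755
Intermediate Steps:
4709/(-48914) + 28938/(-46578) = 4709*(-1/48914) + 28938*(-1/46578) = -4709/48914 - 689/1109 = -38924027/54245626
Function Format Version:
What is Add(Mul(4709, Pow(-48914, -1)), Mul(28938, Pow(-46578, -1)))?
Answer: Rational(-38924027, 54245626) ≈ -0.71755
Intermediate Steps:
Add(Mul(4709, Pow(-48914, -1)), Mul(28938, Pow(-46578, -1))) = Add(Mul(4709, Rational(-1, 48914)), Mul(28938, Rational(-1, 46578))) = Add(Rational(-4709, 48914), Rational(-689, 1109)) = Rational(-38924027, 54245626)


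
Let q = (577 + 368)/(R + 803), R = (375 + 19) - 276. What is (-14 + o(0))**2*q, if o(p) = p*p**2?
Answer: 61740/307 ≈ 201.11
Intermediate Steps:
o(p) = p**3
R = 118 (R = 394 - 276 = 118)
q = 315/307 (q = (577 + 368)/(118 + 803) = 945/921 = 945*(1/921) = 315/307 ≈ 1.0261)
(-14 + o(0))**2*q = (-14 + 0**3)**2*(315/307) = (-14 + 0)**2*(315/307) = (-14)**2*(315/307) = 196*(315/307) = 61740/307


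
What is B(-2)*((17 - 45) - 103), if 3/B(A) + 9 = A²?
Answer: 393/5 ≈ 78.600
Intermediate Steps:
B(A) = 3/(-9 + A²)
B(-2)*((17 - 45) - 103) = (3/(-9 + (-2)²))*((17 - 45) - 103) = (3/(-9 + 4))*(-28 - 103) = (3/(-5))*(-131) = (3*(-⅕))*(-131) = -⅗*(-131) = 393/5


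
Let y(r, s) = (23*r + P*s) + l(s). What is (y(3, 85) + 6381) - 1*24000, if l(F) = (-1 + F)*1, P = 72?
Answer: -11346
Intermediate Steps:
l(F) = -1 + F
y(r, s) = -1 + 23*r + 73*s (y(r, s) = (23*r + 72*s) + (-1 + s) = -1 + 23*r + 73*s)
(y(3, 85) + 6381) - 1*24000 = ((-1 + 23*3 + 73*85) + 6381) - 1*24000 = ((-1 + 69 + 6205) + 6381) - 24000 = (6273 + 6381) - 24000 = 12654 - 24000 = -11346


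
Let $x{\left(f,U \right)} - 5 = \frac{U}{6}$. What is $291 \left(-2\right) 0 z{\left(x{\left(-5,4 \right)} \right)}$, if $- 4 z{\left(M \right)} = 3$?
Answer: $0$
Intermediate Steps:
$x{\left(f,U \right)} = 5 + \frac{U}{6}$
$z{\left(M \right)} = - \frac{3}{4}$ ($z{\left(M \right)} = \left(- \frac{1}{4}\right) 3 = - \frac{3}{4}$)
$291 \left(-2\right) 0 z{\left(x{\left(-5,4 \right)} \right)} = 291 \left(-2\right) 0 \left(- \frac{3}{4}\right) = 291 \cdot 0 \left(- \frac{3}{4}\right) = 291 \cdot 0 = 0$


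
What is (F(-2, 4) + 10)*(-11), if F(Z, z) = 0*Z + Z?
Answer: -88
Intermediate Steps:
F(Z, z) = Z (F(Z, z) = 0 + Z = Z)
(F(-2, 4) + 10)*(-11) = (-2 + 10)*(-11) = 8*(-11) = -88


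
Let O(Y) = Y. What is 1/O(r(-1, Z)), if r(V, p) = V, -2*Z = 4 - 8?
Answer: -1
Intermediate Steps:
Z = 2 (Z = -(4 - 8)/2 = -1/2*(-4) = 2)
1/O(r(-1, Z)) = 1/(-1) = -1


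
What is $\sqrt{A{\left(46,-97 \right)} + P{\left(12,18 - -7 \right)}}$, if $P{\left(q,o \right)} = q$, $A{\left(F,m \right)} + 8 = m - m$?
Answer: $2$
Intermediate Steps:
$A{\left(F,m \right)} = -8$ ($A{\left(F,m \right)} = -8 + \left(m - m\right) = -8 + 0 = -8$)
$\sqrt{A{\left(46,-97 \right)} + P{\left(12,18 - -7 \right)}} = \sqrt{-8 + 12} = \sqrt{4} = 2$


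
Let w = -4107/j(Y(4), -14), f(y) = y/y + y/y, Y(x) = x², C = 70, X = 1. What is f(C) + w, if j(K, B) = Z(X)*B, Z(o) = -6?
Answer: -1313/28 ≈ -46.893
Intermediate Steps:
j(K, B) = -6*B
f(y) = 2 (f(y) = 1 + 1 = 2)
w = -1369/28 (w = -4107/((-6*(-14))) = -4107/84 = -4107*1/84 = -1369/28 ≈ -48.893)
f(C) + w = 2 - 1369/28 = -1313/28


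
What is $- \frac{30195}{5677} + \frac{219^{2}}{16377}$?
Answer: $- \frac{74076306}{30990743} \approx -2.3903$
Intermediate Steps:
$- \frac{30195}{5677} + \frac{219^{2}}{16377} = \left(-30195\right) \frac{1}{5677} + 47961 \cdot \frac{1}{16377} = - \frac{30195}{5677} + \frac{15987}{5459} = - \frac{74076306}{30990743}$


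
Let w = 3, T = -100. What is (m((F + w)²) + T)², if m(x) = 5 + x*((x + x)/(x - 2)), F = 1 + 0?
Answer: 167281/49 ≈ 3413.9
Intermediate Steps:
F = 1
m(x) = 5 + 2*x²/(-2 + x) (m(x) = 5 + x*((2*x)/(-2 + x)) = 5 + x*(2*x/(-2 + x)) = 5 + 2*x²/(-2 + x))
(m((F + w)²) + T)² = ((-10 + 2*((1 + 3)²)² + 5*(1 + 3)²)/(-2 + (1 + 3)²) - 100)² = ((-10 + 2*(4²)² + 5*4²)/(-2 + 4²) - 100)² = ((-10 + 2*16² + 5*16)/(-2 + 16) - 100)² = ((-10 + 2*256 + 80)/14 - 100)² = ((-10 + 512 + 80)/14 - 100)² = ((1/14)*582 - 100)² = (291/7 - 100)² = (-409/7)² = 167281/49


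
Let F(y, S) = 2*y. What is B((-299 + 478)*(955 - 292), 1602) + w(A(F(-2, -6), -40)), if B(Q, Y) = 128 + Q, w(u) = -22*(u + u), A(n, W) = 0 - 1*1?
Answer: 118849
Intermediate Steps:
A(n, W) = -1 (A(n, W) = 0 - 1 = -1)
w(u) = -44*u
B((-299 + 478)*(955 - 292), 1602) + w(A(F(-2, -6), -40)) = (128 + (-299 + 478)*(955 - 292)) - 44*(-1) = (128 + 179*663) + 44 = (128 + 118677) + 44 = 118805 + 44 = 118849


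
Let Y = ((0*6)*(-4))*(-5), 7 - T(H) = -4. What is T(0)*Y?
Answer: 0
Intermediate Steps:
T(H) = 11 (T(H) = 7 - 1*(-4) = 7 + 4 = 11)
Y = 0 (Y = (0*(-4))*(-5) = 0*(-5) = 0)
T(0)*Y = 11*0 = 0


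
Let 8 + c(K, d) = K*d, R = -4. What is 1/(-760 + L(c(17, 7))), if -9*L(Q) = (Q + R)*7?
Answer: -9/7589 ≈ -0.0011859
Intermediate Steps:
c(K, d) = -8 + K*d
L(Q) = 28/9 - 7*Q/9 (L(Q) = -(Q - 4)*7/9 = -(-4 + Q)*7/9 = -(-28 + 7*Q)/9 = 28/9 - 7*Q/9)
1/(-760 + L(c(17, 7))) = 1/(-760 + (28/9 - 7*(-8 + 17*7)/9)) = 1/(-760 + (28/9 - 7*(-8 + 119)/9)) = 1/(-760 + (28/9 - 7/9*111)) = 1/(-760 + (28/9 - 259/3)) = 1/(-760 - 749/9) = 1/(-7589/9) = -9/7589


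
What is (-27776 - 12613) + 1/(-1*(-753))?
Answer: -30412916/753 ≈ -40389.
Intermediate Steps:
(-27776 - 12613) + 1/(-1*(-753)) = -40389 + 1/753 = -30412916/753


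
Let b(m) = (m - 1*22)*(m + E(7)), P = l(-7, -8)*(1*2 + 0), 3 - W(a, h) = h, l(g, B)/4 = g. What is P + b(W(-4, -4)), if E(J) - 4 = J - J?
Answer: -221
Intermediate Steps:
l(g, B) = 4*g
W(a, h) = 3 - h
E(J) = 4 (E(J) = 4 + (J - J) = 4 + 0 = 4)
P = -56 (P = (4*(-7))*(1*2 + 0) = -28*(2 + 0) = -28*2 = -56)
b(m) = (-22 + m)*(4 + m) (b(m) = (m - 1*22)*(m + 4) = (m - 22)*(4 + m) = (-22 + m)*(4 + m))
P + b(W(-4, -4)) = -56 + (-88 + (3 - 1*(-4))**2 - 18*(3 - 1*(-4))) = -56 + (-88 + (3 + 4)**2 - 18*(3 + 4)) = -56 + (-88 + 7**2 - 18*7) = -56 + (-88 + 49 - 126) = -56 - 165 = -221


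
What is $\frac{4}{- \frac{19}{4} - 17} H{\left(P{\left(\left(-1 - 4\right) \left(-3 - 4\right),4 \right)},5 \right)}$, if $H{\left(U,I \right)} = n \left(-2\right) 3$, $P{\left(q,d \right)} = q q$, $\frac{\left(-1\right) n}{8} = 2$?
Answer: $- \frac{512}{29} \approx -17.655$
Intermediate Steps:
$n = -16$ ($n = \left(-8\right) 2 = -16$)
$P{\left(q,d \right)} = q^{2}$
$H{\left(U,I \right)} = 96$ ($H{\left(U,I \right)} = \left(-16\right) \left(-2\right) 3 = 32 \cdot 3 = 96$)
$\frac{4}{- \frac{19}{4} - 17} H{\left(P{\left(\left(-1 - 4\right) \left(-3 - 4\right),4 \right)},5 \right)} = \frac{4}{- \frac{19}{4} - 17} \cdot 96 = \frac{4}{- \frac{87}{4}} \cdot 96 = 4 \left(- \frac{4}{87}\right) 96 = \left(- \frac{16}{87}\right) 96 = - \frac{512}{29}$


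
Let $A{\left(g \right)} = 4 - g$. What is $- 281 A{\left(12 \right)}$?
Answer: $2248$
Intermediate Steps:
$- 281 A{\left(12 \right)} = - 281 \left(4 - 12\right) = \left(-281\right) \left(-8\right) = 2248$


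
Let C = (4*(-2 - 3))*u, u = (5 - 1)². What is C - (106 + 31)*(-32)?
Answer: 4064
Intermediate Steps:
u = 16 (u = 4² = 16)
C = -320 (C = (4*(-2 - 3))*16 = (4*(-5))*16 = -20*16 = -320)
C - (106 + 31)*(-32) = -320 - (106 + 31)*(-32) = -320 - 137*(-32) = -320 - 1*(-4384) = -320 + 4384 = 4064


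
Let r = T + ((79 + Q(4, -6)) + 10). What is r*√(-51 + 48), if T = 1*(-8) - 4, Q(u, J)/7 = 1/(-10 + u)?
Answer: 455*I*√3/6 ≈ 131.35*I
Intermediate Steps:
Q(u, J) = 7/(-10 + u)
T = -12 (T = -8 - 4 = -12)
r = 455/6 (r = -12 + ((79 + 7/(-10 + 4)) + 10) = -12 + ((79 + 7/(-6)) + 10) = -12 + ((79 + 7*(-⅙)) + 10) = -12 + ((79 - 7/6) + 10) = -12 + (467/6 + 10) = -12 + 527/6 = 455/6 ≈ 75.833)
r*√(-51 + 48) = 455*√(-51 + 48)/6 = 455*√(-3)/6 = 455*(I*√3)/6 = 455*I*√3/6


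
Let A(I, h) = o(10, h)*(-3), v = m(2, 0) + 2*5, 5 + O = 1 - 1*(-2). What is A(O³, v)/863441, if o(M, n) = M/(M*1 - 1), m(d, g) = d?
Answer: -10/2590323 ≈ -3.8605e-6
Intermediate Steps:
O = -2 (O = -5 + (1 - 1*(-2)) = -5 + (1 + 2) = -5 + 3 = -2)
o(M, n) = M/(-1 + M) (o(M, n) = M/(M - 1) = M/(-1 + M))
v = 12 (v = 2 + 2*5 = 2 + 10 = 12)
A(I, h) = -10/3 (A(I, h) = (10/(-1 + 10))*(-3) = (10/9)*(-3) = -10/3)
A(O³, v)/863441 = -10/3/863441 = -10/3*1/863441 = -10/2590323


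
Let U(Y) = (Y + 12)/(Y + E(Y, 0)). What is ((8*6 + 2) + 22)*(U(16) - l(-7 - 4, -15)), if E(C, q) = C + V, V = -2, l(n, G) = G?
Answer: 5736/5 ≈ 1147.2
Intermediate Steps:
E(C, q) = -2 + C (E(C, q) = C - 2 = -2 + C)
U(Y) = (12 + Y)/(-2 + 2*Y) (U(Y) = (Y + 12)/(Y + (-2 + Y)) = (12 + Y)/(-2 + 2*Y))
((8*6 + 2) + 22)*(U(16) - l(-7 - 4, -15)) = ((8*6 + 2) + 22)*((12 + 16)/(2*(-1 + 16)) - 1*(-15)) = ((48 + 2) + 22)*((1/2)*28/15 + 15) = (50 + 22)*((1/2)*(1/15)*28 + 15) = 72*(14/15 + 15) = 72*(239/15) = 5736/5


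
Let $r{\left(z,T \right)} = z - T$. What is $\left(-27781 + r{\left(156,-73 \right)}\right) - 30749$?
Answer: $-58301$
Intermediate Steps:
$\left(-27781 + r{\left(156,-73 \right)}\right) - 30749 = \left(-27781 + \left(156 - -73\right)\right) - 30749 = \left(-27781 + \left(156 + 73\right)\right) - 30749 = \left(-27781 + 229\right) - 30749 = -27552 - 30749 = -58301$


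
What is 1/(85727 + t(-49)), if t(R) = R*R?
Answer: 1/88128 ≈ 1.1347e-5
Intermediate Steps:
t(R) = R**2
1/(85727 + t(-49)) = 1/(85727 + (-49)**2) = 1/(85727 + 2401) = 1/88128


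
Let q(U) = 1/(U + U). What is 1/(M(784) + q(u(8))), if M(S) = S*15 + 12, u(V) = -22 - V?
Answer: 60/706319 ≈ 8.4947e-5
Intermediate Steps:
q(U) = 1/(2*U)
M(S) = 12 + 15*S (M(S) = 15*S + 12 = 12 + 15*S)
1/(M(784) + q(u(8))) = 1/((12 + 15*784) + 1/(2*(-22 - 1*8))) = 1/((12 + 11760) + 1/(2*(-22 - 8))) = 1/(11772 + (½)/(-30)) = 1/(11772 + (½)*(-1/30)) = 1/(11772 - 1/60) = 1/(706319/60) = 60/706319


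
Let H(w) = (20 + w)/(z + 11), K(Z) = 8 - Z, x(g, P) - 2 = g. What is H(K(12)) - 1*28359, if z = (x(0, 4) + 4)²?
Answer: -1332857/47 ≈ -28359.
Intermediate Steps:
x(g, P) = 2 + g
z = 36 (z = ((2 + 0) + 4)² = (2 + 4)² = 6² = 36)
H(w) = 20/47 + w/47 (H(w) = (20 + w)/(36 + 11) = (20 + w)/47 = (20 + w)*(1/47) = 20/47 + w/47)
H(K(12)) - 1*28359 = (20/47 + (8 - 1*12)/47) - 1*28359 = (20/47 + (8 - 12)/47) - 28359 = (20/47 + (1/47)*(-4)) - 28359 = (20/47 - 4/47) - 28359 = 16/47 - 28359 = -1332857/47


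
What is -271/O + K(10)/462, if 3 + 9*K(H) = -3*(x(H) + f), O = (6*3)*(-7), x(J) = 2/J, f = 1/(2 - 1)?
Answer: 677/315 ≈ 2.1492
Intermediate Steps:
f = 1 (f = 1/1 = 1)
O = -126 (O = 18*(-7) = -126)
K(H) = -2/3 - 2/(3*H) (K(H) = -1/3 + (-3*(2/H + 1))/9 = -1/3 + (-3*(1 + 2/H))/9 = -1/3 + (-3 - 6/H)/9 = -1/3 + (-1/3 - 2/(3*H)) = -2/3 - 2/(3*H))
-271/O + K(10)/462 = -271/(-126) + ((2/3)*(-1 - 1*10)/10)/462 = -271*(-1/126) + ((2/3)*(1/10)*(-1 - 10))*(1/462) = 271/126 + ((2/3)*(1/10)*(-11))*(1/462) = 271/126 - 11/15*1/462 = 271/126 - 1/630 = 677/315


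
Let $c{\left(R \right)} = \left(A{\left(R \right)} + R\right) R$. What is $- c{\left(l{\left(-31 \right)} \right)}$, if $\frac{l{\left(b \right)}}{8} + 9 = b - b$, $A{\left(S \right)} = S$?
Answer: $-10368$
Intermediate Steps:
$l{\left(b \right)} = -72$ ($l{\left(b \right)} = -72 + 8 \left(b - b\right) = -72 + 8 \cdot 0 = -72 + 0 = -72$)
$c{\left(R \right)} = 2 R^{2}$ ($c{\left(R \right)} = \left(R + R\right) R = 2 R R = 2 R^{2}$)
$- c{\left(l{\left(-31 \right)} \right)} = - 2 \left(-72\right)^{2} = - 2 \cdot 5184 = \left(-1\right) 10368 = -10368$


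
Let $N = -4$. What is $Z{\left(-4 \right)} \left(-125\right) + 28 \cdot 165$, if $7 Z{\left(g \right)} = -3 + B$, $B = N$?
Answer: $4745$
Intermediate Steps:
$B = -4$
$Z{\left(g \right)} = -1$ ($Z{\left(g \right)} = \frac{-3 - 4}{7} = \frac{1}{7} \left(-7\right) = -1$)
$Z{\left(-4 \right)} \left(-125\right) + 28 \cdot 165 = \left(-1\right) \left(-125\right) + 28 \cdot 165 = 125 + 4620 = 4745$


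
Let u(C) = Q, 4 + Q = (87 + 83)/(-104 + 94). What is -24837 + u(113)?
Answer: -24858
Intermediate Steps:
Q = -21 (Q = -4 + (87 + 83)/(-104 + 94) = -4 + 170/(-10) = -4 + 170*(-⅒) = -4 - 17 = -21)
u(C) = -21
-24837 + u(113) = -24837 - 21 = -24858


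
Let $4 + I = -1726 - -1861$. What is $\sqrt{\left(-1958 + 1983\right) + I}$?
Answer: $2 \sqrt{39} \approx 12.49$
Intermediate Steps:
$I = 131$ ($I = -4 - -135 = -4 + \left(-1726 + 1861\right) = -4 + 135 = 131$)
$\sqrt{\left(-1958 + 1983\right) + I} = \sqrt{\left(-1958 + 1983\right) + 131} = \sqrt{25 + 131} = \sqrt{156} = 2 \sqrt{39}$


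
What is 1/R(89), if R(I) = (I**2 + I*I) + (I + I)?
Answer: 1/16020 ≈ 6.2422e-5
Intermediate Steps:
R(I) = 2*I + 2*I**2 (R(I) = (I**2 + I**2) + 2*I = 2*I**2 + 2*I = 2*I + 2*I**2)
1/R(89) = 1/(2*89*(1 + 89)) = 1/(2*89*90) = 1/16020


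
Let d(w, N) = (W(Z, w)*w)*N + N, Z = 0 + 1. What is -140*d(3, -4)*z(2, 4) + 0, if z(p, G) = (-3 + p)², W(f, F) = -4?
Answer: -6160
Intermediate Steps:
Z = 1
d(w, N) = N - 4*N*w (d(w, N) = (-4*w)*N + N = -4*N*w + N = N - 4*N*w)
-140*d(3, -4)*z(2, 4) + 0 = -140*(-4*(1 - 4*3))*(-3 + 2)² + 0 = -140*(-4*(1 - 12))*(-1)² + 0 = -140*(-4*(-11)) + 0 = -6160 + 0 = -6160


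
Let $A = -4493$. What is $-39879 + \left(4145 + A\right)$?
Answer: $-40227$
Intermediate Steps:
$-39879 + \left(4145 + A\right) = -39879 + \left(4145 - 4493\right) = -39879 - 348 = -40227$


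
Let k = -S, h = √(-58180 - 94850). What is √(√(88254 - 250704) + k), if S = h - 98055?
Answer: √(98055 - I*√153030 + 285*I*√2) ≈ 313.14 + 0.019*I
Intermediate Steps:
h = I*√153030 (h = √(-153030) = I*√153030 ≈ 391.19*I)
S = -98055 + I*√153030 (S = I*√153030 - 98055 = -98055 + I*√153030 ≈ -98055.0 + 391.19*I)
k = 98055 - I*√153030 (k = -(-98055 + I*√153030) = 98055 - I*√153030 ≈ 98055.0 - 391.19*I)
√(√(88254 - 250704) + k) = √(√(88254 - 250704) + (98055 - I*√153030)) = √(√(-162450) + (98055 - I*√153030)) = √(285*I*√2 + (98055 - I*√153030)) = √(98055 - I*√153030 + 285*I*√2)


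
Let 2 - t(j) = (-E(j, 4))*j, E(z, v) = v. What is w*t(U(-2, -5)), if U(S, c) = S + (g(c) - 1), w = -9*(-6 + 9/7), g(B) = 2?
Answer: -594/7 ≈ -84.857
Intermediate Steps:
w = 297/7 (w = -9*(-6 + 9*(1/7)) = -9*(-6 + 9/7) = -9*(-33/7) = 297/7 ≈ 42.429)
U(S, c) = 1 + S (U(S, c) = S + (2 - 1) = S + 1 = 1 + S)
t(j) = 2 + 4*j (t(j) = 2 - (-1*4)*j = 2 - (-4)*j = 2 + 4*j)
w*t(U(-2, -5)) = 297*(2 + 4*(1 - 2))/7 = 297*(2 + 4*(-1))/7 = 297*(2 - 4)/7 = (297/7)*(-2) = -594/7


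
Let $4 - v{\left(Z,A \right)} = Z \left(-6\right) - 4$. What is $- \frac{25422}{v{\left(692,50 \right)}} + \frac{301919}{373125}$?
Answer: $- \frac{822960071}{155220000} \approx -5.3019$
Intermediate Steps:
$v{\left(Z,A \right)} = 8 + 6 Z$ ($v{\left(Z,A \right)} = 4 - \left(Z \left(-6\right) - 4\right) = 4 - \left(- 6 Z - 4\right) = 4 - \left(-4 - 6 Z\right) = 4 + \left(4 + 6 Z\right) = 8 + 6 Z$)
$- \frac{25422}{v{\left(692,50 \right)}} + \frac{301919}{373125} = - \frac{25422}{8 + 6 \cdot 692} + \frac{301919}{373125} = - \frac{25422}{8 + 4152} + 301919 \cdot \frac{1}{373125} = - \frac{25422}{4160} + \frac{301919}{373125} = \left(-25422\right) \frac{1}{4160} + \frac{301919}{373125} = - \frac{12711}{2080} + \frac{301919}{373125} = - \frac{822960071}{155220000}$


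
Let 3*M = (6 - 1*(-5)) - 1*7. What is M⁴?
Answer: 256/81 ≈ 3.1605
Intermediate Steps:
M = 4/3 (M = ((6 - 1*(-5)) - 1*7)/3 = ((6 + 5) - 7)/3 = (11 - 7)/3 = (⅓)*4 = 4/3 ≈ 1.3333)
M⁴ = (4/3)⁴ = 256/81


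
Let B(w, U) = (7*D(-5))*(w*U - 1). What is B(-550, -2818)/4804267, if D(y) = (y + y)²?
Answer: 83456100/369559 ≈ 225.83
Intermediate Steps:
D(y) = 4*y² (D(y) = (2*y)² = 4*y²)
B(w, U) = -700 + 700*U*w (B(w, U) = (7*(4*(-5)²))*(w*U - 1) = (7*(4*25))*(U*w - 1) = (7*100)*(-1 + U*w) = 700*(-1 + U*w) = -700 + 700*U*w)
B(-550, -2818)/4804267 = (-700 + 700*(-2818)*(-550))/4804267 = (-700 + 1084930000)*(1/4804267) = 1084929300*(1/4804267) = 83456100/369559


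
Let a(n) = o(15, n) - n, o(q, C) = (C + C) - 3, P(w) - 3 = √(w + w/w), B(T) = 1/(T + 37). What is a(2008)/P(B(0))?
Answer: 44511/59 - 401*√1406/59 ≈ 499.57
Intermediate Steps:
B(T) = 1/(37 + T)
P(w) = 3 + √(1 + w) (P(w) = 3 + √(w + w/w) = 3 + √(w + 1) = 3 + √(1 + w))
o(q, C) = -3 + 2*C (o(q, C) = 2*C - 3 = -3 + 2*C)
a(n) = -3 + n (a(n) = (-3 + 2*n) - n = -3 + n)
a(2008)/P(B(0)) = (-3 + 2008)/(3 + √(1 + 1/(37 + 0))) = 2005/(3 + √(1 + 1/37)) = 2005/(3 + √(38/37)) = 2005/(3 + √1406/37)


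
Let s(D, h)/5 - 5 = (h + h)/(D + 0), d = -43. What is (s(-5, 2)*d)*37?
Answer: -33411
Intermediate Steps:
s(D, h) = 25 + 10*h/D (s(D, h) = 25 + 5*((h + h)/(D + 0)) = 25 + 5*((2*h)/D) = 25 + 5*(2*h/D) = 25 + 10*h/D)
(s(-5, 2)*d)*37 = ((25 + 10*2/(-5))*(-43))*37 = ((25 + 10*2*(-⅕))*(-43))*37 = ((25 - 4)*(-43))*37 = (21*(-43))*37 = -903*37 = -33411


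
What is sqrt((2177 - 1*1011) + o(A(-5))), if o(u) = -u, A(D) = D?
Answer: sqrt(1171) ≈ 34.220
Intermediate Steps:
sqrt((2177 - 1*1011) + o(A(-5))) = sqrt((2177 - 1*1011) - 1*(-5)) = sqrt((2177 - 1011) + 5) = sqrt(1166 + 5) = sqrt(1171)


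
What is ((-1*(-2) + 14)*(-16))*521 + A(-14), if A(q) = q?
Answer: -133390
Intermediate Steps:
((-1*(-2) + 14)*(-16))*521 + A(-14) = ((-1*(-2) + 14)*(-16))*521 - 14 = ((2 + 14)*(-16))*521 - 14 = (16*(-16))*521 - 14 = -256*521 - 14 = -133376 - 14 = -133390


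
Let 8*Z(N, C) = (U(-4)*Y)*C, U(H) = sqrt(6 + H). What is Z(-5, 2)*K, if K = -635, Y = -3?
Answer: 1905*sqrt(2)/4 ≈ 673.52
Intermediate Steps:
Z(N, C) = -3*C*sqrt(2)/8 (Z(N, C) = ((sqrt(6 - 4)*(-3))*C)/8 = ((sqrt(2)*(-3))*C)/8 = ((-3*sqrt(2))*C)/8 = (-3*C*sqrt(2))/8 = -3*C*sqrt(2)/8)
Z(-5, 2)*K = -3/8*2*sqrt(2)*(-635) = -3*sqrt(2)/4*(-635) = 1905*sqrt(2)/4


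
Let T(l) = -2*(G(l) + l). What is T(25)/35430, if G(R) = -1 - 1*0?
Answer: -8/5905 ≈ -0.0013548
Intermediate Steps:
G(R) = -1 (G(R) = -1 + 0 = -1)
T(l) = 2 - 2*l (T(l) = -2*(-1 + l) = 2 - 2*l)
T(25)/35430 = (2 - 2*25)/35430 = (2 - 50)*(1/35430) = -48*1/35430 = -8/5905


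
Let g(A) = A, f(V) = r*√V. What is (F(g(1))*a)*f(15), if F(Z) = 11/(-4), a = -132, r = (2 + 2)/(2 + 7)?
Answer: 484*√15/3 ≈ 624.84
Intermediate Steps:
r = 4/9 ≈ 0.44444
f(V) = 4*√V/9
F(Z) = -11/4 (F(Z) = 11*(-¼) = -11/4)
(F(g(1))*a)*f(15) = (-11/4*(-132))*(4*√15/9) = 363*(4*√15/9) = 484*√15/3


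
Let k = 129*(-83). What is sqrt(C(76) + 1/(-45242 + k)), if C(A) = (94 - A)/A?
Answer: sqrt(1070478595186)/2126062 ≈ 0.48665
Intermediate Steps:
k = -10707
C(A) = (94 - A)/A
sqrt(C(76) + 1/(-45242 + k)) = sqrt((94 - 1*76)/76 + 1/(-45242 - 10707)) = sqrt((94 - 76)/76 + 1/(-55949)) = sqrt((1/76)*18 - 1/55949) = sqrt(9/38 - 1/55949) = sqrt(503503/2126062) = sqrt(1070478595186)/2126062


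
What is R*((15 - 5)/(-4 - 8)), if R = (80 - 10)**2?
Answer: -12250/3 ≈ -4083.3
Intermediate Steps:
R = 4900 (R = 70**2 = 4900)
R*((15 - 5)/(-4 - 8)) = 4900*((15 - 5)/(-4 - 8)) = 4900*(10/(-12)) = 4900*(10*(-1/12)) = 4900*(-5/6) = -12250/3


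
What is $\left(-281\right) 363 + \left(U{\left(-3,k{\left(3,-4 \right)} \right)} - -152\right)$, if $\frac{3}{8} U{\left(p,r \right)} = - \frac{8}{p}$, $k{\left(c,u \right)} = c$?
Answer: $- \frac{916595}{9} \approx -1.0184 \cdot 10^{5}$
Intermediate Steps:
$U{\left(p,r \right)} = - \frac{64}{3 p}$ ($U{\left(p,r \right)} = \frac{8 \left(- \frac{8}{p}\right)}{3} = - \frac{64}{3 p}$)
$\left(-281\right) 363 + \left(U{\left(-3,k{\left(3,-4 \right)} \right)} - -152\right) = \left(-281\right) 363 - \left(-152 + \frac{64}{3 \left(-3\right)}\right) = -102003 + \left(\left(- \frac{64}{3}\right) \left(- \frac{1}{3}\right) + 152\right) = -102003 + \left(\frac{64}{9} + 152\right) = -102003 + \frac{1432}{9} = - \frac{916595}{9}$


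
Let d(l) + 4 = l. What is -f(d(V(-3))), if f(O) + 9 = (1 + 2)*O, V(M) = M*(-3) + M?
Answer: 3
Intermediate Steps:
V(M) = -2*M (V(M) = -3*M + M = -2*M)
d(l) = -4 + l
f(O) = -9 + 3*O (f(O) = -9 + (1 + 2)*O = -9 + 3*O)
-f(d(V(-3))) = -(-9 + 3*(-4 - 2*(-3))) = -(-9 + 3*(-4 + 6)) = -(-9 + 3*2) = -(-9 + 6) = -1*(-3) = 3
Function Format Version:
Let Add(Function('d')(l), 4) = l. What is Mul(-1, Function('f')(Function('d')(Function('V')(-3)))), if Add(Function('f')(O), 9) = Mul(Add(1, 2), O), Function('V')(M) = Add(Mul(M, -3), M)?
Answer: 3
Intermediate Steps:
Function('V')(M) = Mul(-2, M) (Function('V')(M) = Add(Mul(-3, M), M) = Mul(-2, M))
Function('d')(l) = Add(-4, l)
Function('f')(O) = Add(-9, Mul(3, O)) (Function('f')(O) = Add(-9, Mul(Add(1, 2), O)) = Add(-9, Mul(3, O)))
Mul(-1, Function('f')(Function('d')(Function('V')(-3)))) = Mul(-1, Add(-9, Mul(3, Add(-4, Mul(-2, -3))))) = Mul(-1, Add(-9, Mul(3, Add(-4, 6)))) = Mul(-1, Add(-9, Mul(3, 2))) = Mul(-1, Add(-9, 6)) = Mul(-1, -3) = 3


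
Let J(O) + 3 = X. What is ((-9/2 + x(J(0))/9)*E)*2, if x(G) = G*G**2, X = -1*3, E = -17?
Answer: 969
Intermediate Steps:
X = -3
J(O) = -6 (J(O) = -3 - 3 = -6)
x(G) = G**3
((-9/2 + x(J(0))/9)*E)*2 = ((-9/2 + (-6)**3/9)*(-17))*2 = ((-9*1/2 - 216*1/9)*(-17))*2 = ((-9/2 - 24)*(-17))*2 = -57/2*(-17)*2 = (969/2)*2 = 969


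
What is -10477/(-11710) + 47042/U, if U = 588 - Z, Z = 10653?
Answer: -89082163/23572230 ≈ -3.7791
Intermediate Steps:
U = -10065 (U = 588 - 1*10653 = 588 - 10653 = -10065)
-10477/(-11710) + 47042/U = -10477/(-11710) + 47042/(-10065) = -10477*(-1/11710) + 47042*(-1/10065) = 10477/11710 - 47042/10065 = -89082163/23572230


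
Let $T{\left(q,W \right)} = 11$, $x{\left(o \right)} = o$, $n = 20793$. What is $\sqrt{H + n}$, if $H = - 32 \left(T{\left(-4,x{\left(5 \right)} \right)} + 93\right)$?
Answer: $\sqrt{17465} \approx 132.16$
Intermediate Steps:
$H = -3328$ ($H = - 32 \left(11 + 93\right) = \left(-32\right) 104 = -3328$)
$\sqrt{H + n} = \sqrt{-3328 + 20793} = \sqrt{17465}$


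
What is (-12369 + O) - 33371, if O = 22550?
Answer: -23190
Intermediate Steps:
(-12369 + O) - 33371 = (-12369 + 22550) - 33371 = 10181 - 33371 = -23190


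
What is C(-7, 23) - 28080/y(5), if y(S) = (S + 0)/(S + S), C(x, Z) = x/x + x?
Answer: -56166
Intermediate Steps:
C(x, Z) = 1 + x
y(S) = 1/2 (y(S) = S/((2*S)) = S*(1/(2*S)) = 1/2)
C(-7, 23) - 28080/y(5) = (1 - 7) - 28080/1/2 = -6 - 28080*2 = -6 - 80*702 = -6 - 56160 = -56166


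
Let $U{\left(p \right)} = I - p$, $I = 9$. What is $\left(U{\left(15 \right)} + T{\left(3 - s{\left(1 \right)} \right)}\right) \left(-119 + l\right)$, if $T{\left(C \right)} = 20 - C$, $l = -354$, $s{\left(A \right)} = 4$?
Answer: $-7095$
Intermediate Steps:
$U{\left(p \right)} = 9 - p$
$\left(U{\left(15 \right)} + T{\left(3 - s{\left(1 \right)} \right)}\right) \left(-119 + l\right) = \left(\left(9 - 15\right) + \left(20 - \left(3 - 4\right)\right)\right) \left(-119 - 354\right) = \left(\left(9 - 15\right) + \left(20 - \left(3 - 4\right)\right)\right) \left(-473\right) = \left(-6 + \left(20 - -1\right)\right) \left(-473\right) = \left(-6 + \left(20 + 1\right)\right) \left(-473\right) = \left(-6 + 21\right) \left(-473\right) = 15 \left(-473\right) = -7095$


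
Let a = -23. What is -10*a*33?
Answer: 7590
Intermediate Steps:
-10*a*33 = -10*(-23)*33 = 230*33 = 7590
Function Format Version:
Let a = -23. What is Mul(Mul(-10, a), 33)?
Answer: 7590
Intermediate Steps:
Mul(Mul(-10, a), 33) = Mul(Mul(-10, -23), 33) = Mul(230, 33) = 7590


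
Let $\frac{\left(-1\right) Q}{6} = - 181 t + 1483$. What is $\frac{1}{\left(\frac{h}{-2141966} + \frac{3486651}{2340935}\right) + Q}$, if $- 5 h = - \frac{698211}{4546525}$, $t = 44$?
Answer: $\frac{991182613252661750}{38544603392738607369291} \approx 2.5715 \cdot 10^{-5}$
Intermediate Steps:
$h = \frac{30357}{988375}$ ($h = - \frac{\left(-698211\right) \frac{1}{4546525}}{5} = \left(- \frac{1}{5}\right) \left(- \frac{30357}{197675}\right) = \frac{30357}{988375} \approx 0.030714$)
$Q = 38886$ ($Q = - 6 \left(\left(-181\right) 44 + 1483\right) = - 6 \left(-7964 + 1483\right) = \left(-6\right) \left(-6481\right) = 38886$)
$\frac{1}{\left(\frac{h}{-2141966} + \frac{3486651}{2340935}\right) + Q} = \frac{1}{\left(\frac{30357}{988375 \left(-2141966\right)} + \frac{3486651}{2340935}\right) + 38886} = \frac{1}{\left(\frac{30357}{988375} \left(- \frac{1}{2141966}\right) + 3486651 \cdot \frac{1}{2340935}\right) + 38886} = \frac{1}{\left(- \frac{30357}{2117065645250} + \frac{3486651}{2340935}\right) + 38886} = \frac{1}{\frac{1476293795602558791}{991182613252661750} + 38886} = \frac{1}{\frac{38544603392738607369291}{991182613252661750}} = \frac{991182613252661750}{38544603392738607369291}$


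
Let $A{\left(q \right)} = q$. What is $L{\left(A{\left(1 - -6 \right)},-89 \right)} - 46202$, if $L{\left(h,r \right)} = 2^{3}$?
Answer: $-46194$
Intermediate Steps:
$L{\left(h,r \right)} = 8$
$L{\left(A{\left(1 - -6 \right)},-89 \right)} - 46202 = 8 - 46202 = -46194$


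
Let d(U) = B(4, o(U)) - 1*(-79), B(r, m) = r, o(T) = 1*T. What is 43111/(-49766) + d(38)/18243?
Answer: -782343395/907881138 ≈ -0.86172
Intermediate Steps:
o(T) = T
d(U) = 83 (d(U) = 4 - 1*(-79) = 4 + 79 = 83)
43111/(-49766) + d(38)/18243 = 43111/(-49766) + 83/18243 = 43111*(-1/49766) + 83*(1/18243) = -43111/49766 + 83/18243 = -782343395/907881138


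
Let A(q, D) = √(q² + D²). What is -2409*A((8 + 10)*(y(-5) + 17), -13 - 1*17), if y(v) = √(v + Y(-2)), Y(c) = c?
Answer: -14454*√(2563 + 306*I*√7) ≈ -7.4061e+5 - 1.1419e+5*I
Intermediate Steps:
y(v) = √(-2 + v) (y(v) = √(v - 2) = √(-2 + v))
A(q, D) = √(D² + q²)
-2409*A((8 + 10)*(y(-5) + 17), -13 - 1*17) = -2409*√((-13 - 1*17)² + ((8 + 10)*(√(-2 - 5) + 17))²) = -2409*√((-13 - 17)² + (18*(√(-7) + 17))²) = -2409*√((-30)² + (18*(I*√7 + 17))²) = -2409*√(900 + (18*(17 + I*√7))²) = -2409*√(900 + (306 + 18*I*√7)²)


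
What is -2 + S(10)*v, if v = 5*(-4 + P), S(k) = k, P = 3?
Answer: -52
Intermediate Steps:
v = -5 (v = 5*(-4 + 3) = 5*(-1) = -5)
-2 + S(10)*v = -2 + 10*(-5) = -2 - 50 = -52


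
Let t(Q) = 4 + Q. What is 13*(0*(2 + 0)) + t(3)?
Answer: 7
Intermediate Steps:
13*(0*(2 + 0)) + t(3) = 13*(0*(2 + 0)) + (4 + 3) = 13*(0*2) + 7 = 13*0 + 7 = 0 + 7 = 7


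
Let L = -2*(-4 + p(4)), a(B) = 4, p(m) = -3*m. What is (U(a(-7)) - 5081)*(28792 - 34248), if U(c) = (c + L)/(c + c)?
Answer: 27697384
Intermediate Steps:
L = 32 (L = -2*(-4 - 3*4) = -2*(-4 - 12) = -2*(-16) = 32)
U(c) = (32 + c)/(2*c) (U(c) = (c + 32)/(c + c) = (32 + c)/((2*c)) = (32 + c)*(1/(2*c)) = (32 + c)/(2*c))
(U(a(-7)) - 5081)*(28792 - 34248) = ((1/2)*(32 + 4)/4 - 5081)*(28792 - 34248) = ((1/2)*(1/4)*36 - 5081)*(-5456) = (9/2 - 5081)*(-5456) = -10153/2*(-5456) = 27697384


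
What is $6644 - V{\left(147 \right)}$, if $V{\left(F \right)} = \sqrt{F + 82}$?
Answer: $6644 - \sqrt{229} \approx 6628.9$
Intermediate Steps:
$V{\left(F \right)} = \sqrt{82 + F}$
$6644 - V{\left(147 \right)} = 6644 - \sqrt{82 + 147} = 6644 - \sqrt{229}$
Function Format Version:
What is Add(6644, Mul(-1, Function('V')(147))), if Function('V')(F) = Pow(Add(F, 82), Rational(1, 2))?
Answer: Add(6644, Mul(-1, Pow(229, Rational(1, 2)))) ≈ 6628.9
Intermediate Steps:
Function('V')(F) = Pow(Add(82, F), Rational(1, 2))
Add(6644, Mul(-1, Function('V')(147))) = Add(6644, Mul(-1, Pow(Add(82, 147), Rational(1, 2)))) = Add(6644, Mul(-1, Pow(229, Rational(1, 2))))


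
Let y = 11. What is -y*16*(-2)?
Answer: 352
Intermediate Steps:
-y*16*(-2) = -11*16*(-2) = -176*(-2) = -1*(-352) = 352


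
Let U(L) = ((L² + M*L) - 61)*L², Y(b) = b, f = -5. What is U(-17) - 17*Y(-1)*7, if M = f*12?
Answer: 360791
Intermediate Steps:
M = -60 (M = -5*12 = -60)
U(L) = L²*(-61 + L² - 60*L) (U(L) = ((L² - 60*L) - 61)*L² = (-61 + L² - 60*L)*L² = L²*(-61 + L² - 60*L))
U(-17) - 17*Y(-1)*7 = (-17)²*(-61 + (-17)² - 60*(-17)) - 17*(-1)*7 = 289*(-61 + 289 + 1020) + 17*7 = 289*1248 + 119 = 360672 + 119 = 360791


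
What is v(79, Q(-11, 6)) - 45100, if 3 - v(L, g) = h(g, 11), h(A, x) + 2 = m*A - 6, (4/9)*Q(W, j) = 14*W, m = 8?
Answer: -42317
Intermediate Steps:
Q(W, j) = 63*W/2 (Q(W, j) = 9*(14*W)/4 = 63*W/2)
h(A, x) = -8 + 8*A (h(A, x) = -2 + (8*A - 6) = -2 + (-6 + 8*A) = -8 + 8*A)
v(L, g) = 11 - 8*g (v(L, g) = 3 - (-8 + 8*g) = 3 + (8 - 8*g) = 11 - 8*g)
v(79, Q(-11, 6)) - 45100 = (11 - 252*(-11)) - 45100 = (11 - 8*(-693/2)) - 45100 = (11 + 2772) - 45100 = 2783 - 45100 = -42317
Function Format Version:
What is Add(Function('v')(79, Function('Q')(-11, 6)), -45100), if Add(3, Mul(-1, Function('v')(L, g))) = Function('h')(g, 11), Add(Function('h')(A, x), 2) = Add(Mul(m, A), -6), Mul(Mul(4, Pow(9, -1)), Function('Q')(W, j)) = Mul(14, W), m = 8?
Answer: -42317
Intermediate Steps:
Function('Q')(W, j) = Mul(Rational(63, 2), W) (Function('Q')(W, j) = Mul(Rational(9, 4), Mul(14, W)) = Mul(Rational(63, 2), W))
Function('h')(A, x) = Add(-8, Mul(8, A)) (Function('h')(A, x) = Add(-2, Add(Mul(8, A), -6)) = Add(-2, Add(-6, Mul(8, A))) = Add(-8, Mul(8, A)))
Function('v')(L, g) = Add(11, Mul(-8, g)) (Function('v')(L, g) = Add(3, Mul(-1, Add(-8, Mul(8, g)))) = Add(3, Add(8, Mul(-8, g))) = Add(11, Mul(-8, g)))
Add(Function('v')(79, Function('Q')(-11, 6)), -45100) = Add(Add(11, Mul(-8, Mul(Rational(63, 2), -11))), -45100) = Add(Add(11, Mul(-8, Rational(-693, 2))), -45100) = Add(Add(11, 2772), -45100) = Add(2783, -45100) = -42317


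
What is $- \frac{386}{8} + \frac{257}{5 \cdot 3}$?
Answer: $- \frac{1867}{60} \approx -31.117$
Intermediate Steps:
$- \frac{386}{8} + \frac{257}{5 \cdot 3} = \left(-386\right) \frac{1}{8} + \frac{257}{15} = - \frac{193}{4} + 257 \cdot \frac{1}{15} = - \frac{193}{4} + \frac{257}{15} = - \frac{1867}{60}$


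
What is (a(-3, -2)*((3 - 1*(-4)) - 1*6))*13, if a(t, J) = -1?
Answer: -13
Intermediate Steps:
(a(-3, -2)*((3 - 1*(-4)) - 1*6))*13 = -((3 - 1*(-4)) - 1*6)*13 = -((3 + 4) - 6)*13 = -(7 - 6)*13 = -1*1*13 = -1*13 = -13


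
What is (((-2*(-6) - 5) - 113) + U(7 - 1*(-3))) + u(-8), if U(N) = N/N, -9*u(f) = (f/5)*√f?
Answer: -105 + 16*I*√2/45 ≈ -105.0 + 0.50283*I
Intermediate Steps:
u(f) = -f^(3/2)/45 (u(f) = -f/5*√f/9 = -f^(3/2)/45)
U(N) = 1
(((-2*(-6) - 5) - 113) + U(7 - 1*(-3))) + u(-8) = (((-2*(-6) - 5) - 113) + 1) - (-16)*I*√2/45 = (((12 - 5) - 113) + 1) - (-16)*I*√2/45 = ((7 - 113) + 1) + 16*I*√2/45 = (-106 + 1) + 16*I*√2/45 = -105 + 16*I*√2/45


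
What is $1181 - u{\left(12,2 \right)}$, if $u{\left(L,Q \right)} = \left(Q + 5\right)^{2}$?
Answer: $1132$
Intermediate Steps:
$u{\left(L,Q \right)} = \left(5 + Q\right)^{2}$
$1181 - u{\left(12,2 \right)} = 1181 - \left(5 + 2\right)^{2} = 1181 - 7^{2} = 1181 - 49 = 1132$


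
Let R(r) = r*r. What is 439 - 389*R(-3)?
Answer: -3062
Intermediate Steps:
R(r) = r**2
439 - 389*R(-3) = 439 - 389*(-3)**2 = 439 - 389*9 = 439 - 3501 = -3062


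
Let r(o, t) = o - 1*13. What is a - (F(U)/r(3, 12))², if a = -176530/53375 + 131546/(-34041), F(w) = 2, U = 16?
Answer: -374377229/51912525 ≈ -7.2117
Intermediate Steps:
r(o, t) = -13 + o (r(o, t) = o - 13 = -13 + o)
a = -372300728/51912525 (a = -176530*1/53375 + 131546*(-1/34041) = -35306/10675 - 131546/34041 = -372300728/51912525 ≈ -7.1717)
a - (F(U)/r(3, 12))² = -372300728/51912525 - (2/(-13 + 3))² = -372300728/51912525 - (2/(-10))² = -372300728/51912525 - (2*(-⅒))² = -372300728/51912525 - (-⅕)² = -372300728/51912525 - 1*1/25 = -372300728/51912525 - 1/25 = -374377229/51912525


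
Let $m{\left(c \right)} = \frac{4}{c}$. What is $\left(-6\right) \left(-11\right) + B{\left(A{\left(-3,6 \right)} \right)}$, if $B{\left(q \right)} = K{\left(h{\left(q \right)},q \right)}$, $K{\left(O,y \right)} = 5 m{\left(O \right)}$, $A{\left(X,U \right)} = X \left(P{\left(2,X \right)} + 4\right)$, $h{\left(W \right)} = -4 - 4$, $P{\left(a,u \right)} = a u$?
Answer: $\frac{127}{2} \approx 63.5$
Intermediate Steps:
$h{\left(W \right)} = -8$ ($h{\left(W \right)} = -4 - 4 = -8$)
$A{\left(X,U \right)} = X \left(4 + 2 X\right)$ ($A{\left(X,U \right)} = X \left(2 X + 4\right) = X \left(4 + 2 X\right)$)
$K{\left(O,y \right)} = \frac{20}{O}$ ($K{\left(O,y \right)} = 5 \frac{4}{O} = \frac{20}{O}$)
$B{\left(q \right)} = - \frac{5}{2}$ ($B{\left(q \right)} = \frac{20}{-8} = 20 \left(- \frac{1}{8}\right) = - \frac{5}{2}$)
$\left(-6\right) \left(-11\right) + B{\left(A{\left(-3,6 \right)} \right)} = \left(-6\right) \left(-11\right) - \frac{5}{2} = 66 - \frac{5}{2} = \frac{127}{2}$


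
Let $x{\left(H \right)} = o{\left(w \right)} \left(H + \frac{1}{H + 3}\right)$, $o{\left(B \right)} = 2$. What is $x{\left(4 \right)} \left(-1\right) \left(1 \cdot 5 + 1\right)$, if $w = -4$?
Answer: $- \frac{348}{7} \approx -49.714$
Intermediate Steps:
$x{\left(H \right)} = 2 H + \frac{2}{3 + H}$ ($x{\left(H \right)} = 2 \left(H + \frac{1}{H + 3}\right) = 2 \left(H + \frac{1}{3 + H}\right) = 2 H + \frac{2}{3 + H}$)
$x{\left(4 \right)} \left(-1\right) \left(1 \cdot 5 + 1\right) = \frac{2 \left(1 + 4^{2} + 3 \cdot 4\right)}{3 + 4} \left(-1\right) \left(1 \cdot 5 + 1\right) = \frac{2 \left(1 + 16 + 12\right)}{7} \left(-1\right) \left(5 + 1\right) = 2 \cdot \frac{1}{7} \cdot 29 \left(-1\right) 6 = \frac{58}{7} \left(-1\right) 6 = \left(- \frac{58}{7}\right) 6 = - \frac{348}{7}$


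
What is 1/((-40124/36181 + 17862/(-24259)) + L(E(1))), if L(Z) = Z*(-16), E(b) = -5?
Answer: 877714879/68597557182 ≈ 0.012795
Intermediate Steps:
L(Z) = -16*Z
1/((-40124/36181 + 17862/(-24259)) + L(E(1))) = 1/((-40124/36181 + 17862/(-24259)) - 16*(-5)) = 1/((-40124*1/36181 + 17862*(-1/24259)) + 80) = 1/((-40124/36181 - 17862/24259) + 80) = 1/(-1619633138/877714879 + 80) = 1/(68597557182/877714879) = 877714879/68597557182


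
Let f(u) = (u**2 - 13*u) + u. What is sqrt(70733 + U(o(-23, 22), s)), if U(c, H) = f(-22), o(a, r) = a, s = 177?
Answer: sqrt(71481) ≈ 267.36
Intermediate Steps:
f(u) = u**2 - 12*u
U(c, H) = 748 (U(c, H) = -22*(-12 - 22) = -22*(-34) = 748)
sqrt(70733 + U(o(-23, 22), s)) = sqrt(70733 + 748) = sqrt(71481)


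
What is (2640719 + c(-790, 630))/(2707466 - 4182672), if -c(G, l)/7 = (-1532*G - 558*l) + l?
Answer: 3374871/1475206 ≈ 2.2877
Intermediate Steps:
c(G, l) = 3899*l + 10724*G (c(G, l) = -7*((-1532*G - 558*l) + l) = -7*(-1532*G - 557*l) = 3899*l + 10724*G)
(2640719 + c(-790, 630))/(2707466 - 4182672) = (2640719 + (3899*630 + 10724*(-790)))/(2707466 - 4182672) = (2640719 + (2456370 - 8471960))/(-1475206) = (2640719 - 6015590)*(-1/1475206) = -3374871*(-1/1475206) = 3374871/1475206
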